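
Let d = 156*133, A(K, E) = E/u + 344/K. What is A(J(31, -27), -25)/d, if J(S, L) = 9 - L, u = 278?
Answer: 23683/51911496 ≈ 0.00045622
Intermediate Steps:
A(K, E) = 344/K + E/278 (A(K, E) = E/278 + 344/K = 344/K + E/278)
d = 20748
A(J(31, -27), -25)/d = (344/(9 - 1*(-27)) + (1/278)*(-25))/20748 = (344/(9 + 27) - 25/278)*(1/20748) = (344/36 - 25/278)*(1/20748) = (344*(1/36) - 25/278)*(1/20748) = (86/9 - 25/278)*(1/20748) = (23683/2502)*(1/20748) = 23683/51911496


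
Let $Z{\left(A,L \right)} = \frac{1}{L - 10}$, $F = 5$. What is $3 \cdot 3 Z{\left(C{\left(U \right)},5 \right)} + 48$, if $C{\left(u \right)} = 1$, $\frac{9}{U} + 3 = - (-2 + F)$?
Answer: $\frac{231}{5} \approx 46.2$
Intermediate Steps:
$U = - \frac{3}{2}$ ($U = \frac{9}{-3 - \left(-2 + 5\right)} = \frac{9}{-3 - 3} = \frac{9}{-6} = 9 \left(- \frac{1}{6}\right) = - \frac{3}{2} \approx -1.5$)
$Z{\left(A,L \right)} = \frac{1}{-10 + L}$
$3 \cdot 3 Z{\left(C{\left(U \right)},5 \right)} + 48 = \frac{3 \cdot 3}{-10 + 5} + 48 = \frac{9}{-5} + 48 = 9 \left(- \frac{1}{5}\right) + 48 = - \frac{9}{5} + 48 = \frac{231}{5}$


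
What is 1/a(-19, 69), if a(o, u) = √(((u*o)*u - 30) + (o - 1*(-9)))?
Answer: -I*√90499/90499 ≈ -0.0033241*I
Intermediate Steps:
a(o, u) = √(-21 + o + o*u²) (a(o, u) = √(((o*u)*u - 30) + (o + 9)) = √((o*u² - 30) + (9 + o)) = √((-30 + o*u²) + (9 + o)) = √(-21 + o + o*u²))
1/a(-19, 69) = 1/(√(-21 - 19 - 19*69²)) = 1/(√(-21 - 19 - 19*4761)) = 1/(√(-21 - 19 - 90459)) = 1/(√(-90499)) = 1/(I*√90499) = -I*√90499/90499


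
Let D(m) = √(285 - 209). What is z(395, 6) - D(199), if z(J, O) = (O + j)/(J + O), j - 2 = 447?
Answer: 455/401 - 2*√19 ≈ -7.5831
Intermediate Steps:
j = 449 (j = 2 + 447 = 449)
z(J, O) = (449 + O)/(J + O) (z(J, O) = (O + 449)/(J + O) = (449 + O)/(J + O))
D(m) = 2*√19 (D(m) = √76 = 2*√19)
z(395, 6) - D(199) = (449 + 6)/(395 + 6) - 2*√19 = 455/401 - 2*√19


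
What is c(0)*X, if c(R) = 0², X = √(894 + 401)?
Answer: 0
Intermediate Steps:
X = √1295 ≈ 35.986
c(R) = 0
c(0)*X = 0*√1295 = 0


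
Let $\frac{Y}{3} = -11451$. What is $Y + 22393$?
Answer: $-11960$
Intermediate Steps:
$Y = -34353$ ($Y = 3 \left(-11451\right) = -34353$)
$Y + 22393 = -34353 + 22393 = -11960$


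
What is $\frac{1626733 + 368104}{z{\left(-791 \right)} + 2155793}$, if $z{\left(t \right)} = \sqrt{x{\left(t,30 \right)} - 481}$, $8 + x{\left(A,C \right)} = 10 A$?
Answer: $\frac{4300455640741}{4647443467248} - \frac{1994837 i \sqrt{8399}}{4647443467248} \approx 0.92534 - 3.9338 \cdot 10^{-5} i$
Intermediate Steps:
$x{\left(A,C \right)} = -8 + 10 A$
$z{\left(t \right)} = \sqrt{-489 + 10 t}$ ($z{\left(t \right)} = \sqrt{\left(-8 + 10 t\right) - 481} = \sqrt{-489 + 10 t}$)
$\frac{1626733 + 368104}{z{\left(-791 \right)} + 2155793} = \frac{1626733 + 368104}{\sqrt{-489 + 10 \left(-791\right)} + 2155793} = \frac{1994837}{\sqrt{-489 - 7910} + 2155793} = \frac{1994837}{\sqrt{-8399} + 2155793} = \frac{1994837}{i \sqrt{8399} + 2155793} = \frac{1994837}{2155793 + i \sqrt{8399}}$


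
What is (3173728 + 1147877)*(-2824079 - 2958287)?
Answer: -24989101817430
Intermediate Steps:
(3173728 + 1147877)*(-2824079 - 2958287) = 4321605*(-5782366) = -24989101817430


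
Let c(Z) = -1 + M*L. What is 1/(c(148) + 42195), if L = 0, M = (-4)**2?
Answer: 1/42194 ≈ 2.3700e-5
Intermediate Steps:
M = 16
c(Z) = -1 (c(Z) = -1 + 16*0 = -1 + 0 = -1)
1/(c(148) + 42195) = 1/(-1 + 42195) = 1/42194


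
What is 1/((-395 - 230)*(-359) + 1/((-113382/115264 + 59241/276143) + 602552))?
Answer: 1369915147344293/307374711187649266643 ≈ 4.4568e-6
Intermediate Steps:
1/((-395 - 230)*(-359) + 1/((-113382/115264 + 59241/276143) + 602552)) = 1/(-625*(-359) + 1/((-113382*1/115264 + 59241*(1/276143)) + 602552)) = 1/(224375 + 1/((-56691/57632 + 8463/39449) + 602552)) = 1/(224375 + 1/(-1748663643/2273524768 + 602552)) = 1/(224375 + 1/(1369915147344293/2273524768)) = 1/(224375 + 2273524768/1369915147344293) = 1/(307374711187649266643/1369915147344293) = 1369915147344293/307374711187649266643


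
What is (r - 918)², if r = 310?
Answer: 369664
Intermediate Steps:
(r - 918)² = (310 - 918)² = (-608)² = 369664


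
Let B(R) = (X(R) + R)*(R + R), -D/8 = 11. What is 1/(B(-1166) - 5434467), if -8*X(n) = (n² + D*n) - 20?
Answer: 1/423499621 ≈ 2.3613e-9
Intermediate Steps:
D = -88 (D = -8*11 = -88)
X(n) = 5/2 + 11*n - n²/8 (X(n) = -((n² - 88*n) - 20)/8 = -(-20 + n² - 88*n)/8 = 5/2 + 11*n - n²/8)
B(R) = 2*R*(5/2 + 12*R - R²/8) (B(R) = ((5/2 + 11*R - R²/8) + R)*(R + R) = (5/2 + 12*R - R²/8)*(2*R) = 2*R*(5/2 + 12*R - R²/8))
1/(B(-1166) - 5434467) = 1/((¼)*(-1166)*(20 - 1*(-1166)² + 96*(-1166)) - 5434467) = 1/((¼)*(-1166)*(20 - 1*1359556 - 111936) - 5434467) = 1/((¼)*(-1166)*(20 - 1359556 - 111936) - 5434467) = 1/((¼)*(-1166)*(-1471472) - 5434467) = 1/(428934088 - 5434467) = 1/423499621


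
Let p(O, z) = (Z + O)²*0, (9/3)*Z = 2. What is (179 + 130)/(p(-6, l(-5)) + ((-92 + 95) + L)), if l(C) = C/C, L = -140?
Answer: -309/137 ≈ -2.2555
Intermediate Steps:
Z = ⅔ (Z = (⅓)*2 = ⅔ ≈ 0.66667)
l(C) = 1
p(O, z) = 0 (p(O, z) = (⅔ + O)²*0 = 0)
(179 + 130)/(p(-6, l(-5)) + ((-92 + 95) + L)) = (179 + 130)/(0 + ((-92 + 95) - 140)) = 309/(0 + (3 - 140)) = 309/(0 - 137) = 309/(-137) = 309*(-1/137) = -309/137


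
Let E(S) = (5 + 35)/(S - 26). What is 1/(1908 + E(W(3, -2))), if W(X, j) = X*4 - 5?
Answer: 19/36212 ≈ 0.00052469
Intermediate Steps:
W(X, j) = -5 + 4*X (W(X, j) = 4*X - 5 = -5 + 4*X)
E(S) = 40/(-26 + S)
1/(1908 + E(W(3, -2))) = 1/(1908 + 40/(-26 + (-5 + 4*3))) = 1/(1908 + 40/(-26 + (-5 + 12))) = 1/(1908 + 40/(-26 + 7)) = 1/(1908 + 40/(-19)) = 1/(1908 + 40*(-1/19)) = 1/(1908 - 40/19) = 1/(36212/19) = 19/36212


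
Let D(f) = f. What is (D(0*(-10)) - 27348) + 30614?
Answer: 3266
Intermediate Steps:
(D(0*(-10)) - 27348) + 30614 = (0*(-10) - 27348) + 30614 = (0 - 27348) + 30614 = -27348 + 30614 = 3266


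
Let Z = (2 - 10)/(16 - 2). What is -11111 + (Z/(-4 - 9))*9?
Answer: -1011065/91 ≈ -11111.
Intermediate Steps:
Z = -4/7 (Z = -8/14 = -8*1/14 = -4/7 ≈ -0.57143)
-11111 + (Z/(-4 - 9))*9 = -11111 - 4/(7*(-4 - 9))*9 = -11111 - 4/7/(-13)*9 = -11111 - 4/7*(-1/13)*9 = -11111 + (4/91)*9 = -11111 + 36/91 = -1011065/91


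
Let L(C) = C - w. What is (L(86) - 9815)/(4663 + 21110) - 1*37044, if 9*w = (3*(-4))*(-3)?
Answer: -954744745/25773 ≈ -37044.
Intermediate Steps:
w = 4 (w = ((3*(-4))*(-3))/9 = (-12*(-3))/9 = (⅑)*36 = 4)
L(C) = -4 + C (L(C) = C - 1*4 = C - 4 = -4 + C)
(L(86) - 9815)/(4663 + 21110) - 1*37044 = ((-4 + 86) - 9815)/(4663 + 21110) - 1*37044 = (82 - 9815)/25773 - 37044 = -9733*1/25773 - 37044 = -9733/25773 - 37044 = -954744745/25773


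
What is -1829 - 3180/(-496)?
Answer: -226001/124 ≈ -1822.6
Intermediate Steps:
-1829 - 3180/(-496) = -1829 - 3180*(-1/496) = -1829 + 795/124 = -226001/124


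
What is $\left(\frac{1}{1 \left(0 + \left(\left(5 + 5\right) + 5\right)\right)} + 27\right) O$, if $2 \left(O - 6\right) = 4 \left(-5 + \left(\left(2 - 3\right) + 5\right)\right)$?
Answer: $\frac{1624}{15} \approx 108.27$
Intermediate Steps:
$O = 4$ ($O = 6 + \frac{4 \left(-5 + \left(\left(2 - 3\right) + 5\right)\right)}{2} = 6 + \frac{4 \left(-5 + \left(-1 + 5\right)\right)}{2} = 6 + \frac{4 \left(-5 + 4\right)}{2} = 6 + \frac{4 \left(-1\right)}{2} = 6 + \frac{1}{2} \left(-4\right) = 6 - 2 = 4$)
$\left(\frac{1}{1 \left(0 + \left(\left(5 + 5\right) + 5\right)\right)} + 27\right) O = \left(\frac{1}{1 \left(0 + \left(\left(5 + 5\right) + 5\right)\right)} + 27\right) 4 = \left(\frac{1}{1 \left(0 + \left(10 + 5\right)\right)} + 27\right) 4 = \left(\frac{1}{1 \left(0 + 15\right)} + 27\right) 4 = \left(\frac{1}{1 \cdot 15} + 27\right) 4 = \left(\frac{1}{15} + 27\right) 4 = \frac{406}{15} \cdot 4 = \frac{1624}{15}$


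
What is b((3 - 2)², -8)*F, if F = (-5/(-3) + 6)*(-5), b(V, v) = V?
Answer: -115/3 ≈ -38.333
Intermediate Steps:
F = -115/3 (F = (-5*(-⅓) + 6)*(-5) = (5/3 + 6)*(-5) = (23/3)*(-5) = -115/3 ≈ -38.333)
b((3 - 2)², -8)*F = (3 - 2)²*(-115/3) = 1²*(-115/3) = 1*(-115/3) = -115/3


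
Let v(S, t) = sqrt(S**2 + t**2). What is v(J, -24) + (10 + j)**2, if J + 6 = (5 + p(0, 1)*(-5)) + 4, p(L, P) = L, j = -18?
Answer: 64 + 3*sqrt(65) ≈ 88.187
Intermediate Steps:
J = 3 (J = -6 + ((5 + 0*(-5)) + 4) = -6 + ((5 + 0) + 4) = -6 + (5 + 4) = -6 + 9 = 3)
v(J, -24) + (10 + j)**2 = sqrt(3**2 + (-24)**2) + (10 - 18)**2 = sqrt(9 + 576) + (-8)**2 = sqrt(585) + 64 = 3*sqrt(65) + 64 = 64 + 3*sqrt(65)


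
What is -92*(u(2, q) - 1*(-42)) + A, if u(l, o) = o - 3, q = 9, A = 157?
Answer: -4259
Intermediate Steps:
u(l, o) = -3 + o
-92*(u(2, q) - 1*(-42)) + A = -92*((-3 + 9) - 1*(-42)) + 157 = -92*(6 + 42) + 157 = -92*48 + 157 = -4416 + 157 = -4259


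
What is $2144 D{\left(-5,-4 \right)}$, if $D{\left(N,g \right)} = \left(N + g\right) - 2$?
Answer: $-23584$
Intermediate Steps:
$D{\left(N,g \right)} = -2 + N + g$
$2144 D{\left(-5,-4 \right)} = 2144 \left(-2 - 5 - 4\right) = 2144 \left(-11\right) = -23584$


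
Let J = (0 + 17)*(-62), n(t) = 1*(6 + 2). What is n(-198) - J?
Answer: 1062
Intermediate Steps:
n(t) = 8 (n(t) = 1*8 = 8)
J = -1054 (J = 17*(-62) = -1054)
n(-198) - J = 8 - 1*(-1054) = 8 + 1054 = 1062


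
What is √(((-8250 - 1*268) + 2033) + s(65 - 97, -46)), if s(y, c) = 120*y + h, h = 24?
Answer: I*√10301 ≈ 101.49*I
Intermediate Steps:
s(y, c) = 24 + 120*y (s(y, c) = 120*y + 24 = 24 + 120*y)
√(((-8250 - 1*268) + 2033) + s(65 - 97, -46)) = √(((-8250 - 1*268) + 2033) + (24 + 120*(65 - 97))) = √(((-8250 - 268) + 2033) + (24 + 120*(-32))) = √((-8518 + 2033) + (24 - 3840)) = √(-6485 - 3816) = √(-10301) = I*√10301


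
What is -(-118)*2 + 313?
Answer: 549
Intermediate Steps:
-(-118)*2 + 313 = -1*(-236) + 313 = 236 + 313 = 549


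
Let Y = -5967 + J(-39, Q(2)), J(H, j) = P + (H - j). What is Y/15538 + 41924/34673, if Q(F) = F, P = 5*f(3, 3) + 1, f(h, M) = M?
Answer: 221827248/269374537 ≈ 0.82349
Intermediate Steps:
P = 16 (P = 5*3 + 1 = 15 + 1 = 16)
J(H, j) = 16 + H - j (J(H, j) = 16 + (H - j) = 16 + H - j)
Y = -5992 (Y = -5967 + (16 - 39 - 1*2) = -5967 + (16 - 39 - 2) = -5967 - 25 = -5992)
Y/15538 + 41924/34673 = -5992/15538 + 41924/34673 = -5992*1/15538 + 41924*(1/34673) = -2996/7769 + 41924/34673 = 221827248/269374537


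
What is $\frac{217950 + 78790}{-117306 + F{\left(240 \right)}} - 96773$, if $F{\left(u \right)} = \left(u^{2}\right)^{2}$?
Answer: $- \frac{160529118064861}{1658821347} \approx -96773.0$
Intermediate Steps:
$F{\left(u \right)} = u^{4}$
$\frac{217950 + 78790}{-117306 + F{\left(240 \right)}} - 96773 = \frac{217950 + 78790}{-117306 + 240^{4}} - 96773 = \frac{296740}{-117306 + 3317760000} - 96773 = \frac{296740}{3317642694} - 96773 = 296740 \cdot \frac{1}{3317642694} - 96773 = \frac{148370}{1658821347} - 96773 = - \frac{160529118064861}{1658821347}$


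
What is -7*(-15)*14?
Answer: 1470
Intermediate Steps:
-7*(-15)*14 = 105*14 = 1470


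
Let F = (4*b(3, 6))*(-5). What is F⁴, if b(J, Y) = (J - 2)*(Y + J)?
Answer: 1049760000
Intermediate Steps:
b(J, Y) = (-2 + J)*(J + Y)
F = -180 (F = (4*(3² - 2*3 - 2*6 + 3*6))*(-5) = (4*(9 - 6 - 12 + 18))*(-5) = (4*9)*(-5) = 36*(-5) = -180)
F⁴ = (-180)⁴ = 1049760000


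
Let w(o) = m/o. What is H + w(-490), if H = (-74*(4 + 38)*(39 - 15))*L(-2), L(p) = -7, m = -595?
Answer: 7310033/14 ≈ 5.2215e+5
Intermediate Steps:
w(o) = -595/o
H = 522144 (H = -74*(4 + 38)*(39 - 15)*(-7) = -3108*24*(-7) = -74*1008*(-7) = -74592*(-7) = 522144)
H + w(-490) = 522144 - 595/(-490) = 522144 - 595*(-1/490) = 522144 + 17/14 = 7310033/14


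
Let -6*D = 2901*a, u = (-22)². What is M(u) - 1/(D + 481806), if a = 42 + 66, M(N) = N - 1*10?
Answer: 203624711/429588 ≈ 474.00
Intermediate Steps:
u = 484
M(N) = -10 + N (M(N) = N - 10 = -10 + N)
a = 108
D = -52218 (D = -967*108/2 = -⅙*313308 = -52218)
M(u) - 1/(D + 481806) = (-10 + 484) - 1/(-52218 + 481806) = 474 - 1/429588 = 203624711/429588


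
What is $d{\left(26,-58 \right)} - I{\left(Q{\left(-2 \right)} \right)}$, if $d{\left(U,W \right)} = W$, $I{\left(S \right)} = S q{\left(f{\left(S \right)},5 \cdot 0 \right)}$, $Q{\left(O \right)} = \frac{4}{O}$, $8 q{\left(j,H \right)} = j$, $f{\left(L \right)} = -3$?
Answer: $- \frac{235}{4} \approx -58.75$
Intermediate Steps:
$q{\left(j,H \right)} = \frac{j}{8}$
$I{\left(S \right)} = - \frac{3 S}{8}$ ($I{\left(S \right)} = S \frac{1}{8} \left(-3\right) = S \left(- \frac{3}{8}\right) = - \frac{3 S}{8}$)
$d{\left(26,-58 \right)} - I{\left(Q{\left(-2 \right)} \right)} = -58 - - \frac{3 \frac{4}{-2}}{8} = -58 - - \frac{3 \cdot 4 \left(- \frac{1}{2}\right)}{8} = -58 - \left(- \frac{3}{8}\right) \left(-2\right) = -58 - \frac{3}{4} = - \frac{235}{4}$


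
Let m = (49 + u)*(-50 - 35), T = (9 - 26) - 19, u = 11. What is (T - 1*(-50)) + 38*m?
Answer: -193786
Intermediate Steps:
T = -36 (T = -17 - 19 = -36)
m = -5100 (m = (49 + 11)*(-50 - 35) = 60*(-85) = -5100)
(T - 1*(-50)) + 38*m = (-36 - 1*(-50)) + 38*(-5100) = (-36 + 50) - 193800 = 14 - 193800 = -193786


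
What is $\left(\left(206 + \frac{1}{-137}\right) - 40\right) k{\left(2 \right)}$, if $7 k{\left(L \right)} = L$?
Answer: $\frac{45482}{959} \approx 47.427$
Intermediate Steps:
$k{\left(L \right)} = \frac{L}{7}$
$\left(\left(206 + \frac{1}{-137}\right) - 40\right) k{\left(2 \right)} = \left(\left(206 + \frac{1}{-137}\right) - 40\right) \frac{1}{7} \cdot 2 = \left(\left(206 - \frac{1}{137}\right) - 40\right) \frac{2}{7} = \left(\frac{28221}{137} - 40\right) \frac{2}{7} = \frac{22741}{137} \cdot \frac{2}{7} = \frac{45482}{959}$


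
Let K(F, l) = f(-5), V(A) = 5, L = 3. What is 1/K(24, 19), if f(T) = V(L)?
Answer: ⅕ ≈ 0.20000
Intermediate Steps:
f(T) = 5
K(F, l) = 5
1/K(24, 19) = 1/5 = ⅕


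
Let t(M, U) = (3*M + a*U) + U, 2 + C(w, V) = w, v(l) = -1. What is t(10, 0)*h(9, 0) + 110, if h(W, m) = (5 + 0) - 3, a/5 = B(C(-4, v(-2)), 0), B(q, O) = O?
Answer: 170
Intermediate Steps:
C(w, V) = -2 + w
a = 0 (a = 5*0 = 0)
h(W, m) = 2 (h(W, m) = 5 - 3 = 2)
t(M, U) = U + 3*M (t(M, U) = (3*M + 0*U) + U = (3*M + 0) + U = 3*M + U = U + 3*M)
t(10, 0)*h(9, 0) + 110 = (0 + 3*10)*2 + 110 = (0 + 30)*2 + 110 = 30*2 + 110 = 60 + 110 = 170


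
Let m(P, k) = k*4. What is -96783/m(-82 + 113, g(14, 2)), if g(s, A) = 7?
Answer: -96783/28 ≈ -3456.5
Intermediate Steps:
m(P, k) = 4*k
-96783/m(-82 + 113, g(14, 2)) = -96783/(4*7) = -96783/28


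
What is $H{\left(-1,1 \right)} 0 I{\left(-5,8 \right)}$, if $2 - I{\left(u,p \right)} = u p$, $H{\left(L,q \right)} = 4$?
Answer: $0$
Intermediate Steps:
$I{\left(u,p \right)} = 2 - p u$ ($I{\left(u,p \right)} = 2 - u p = 2 - p u$)
$H{\left(-1,1 \right)} 0 I{\left(-5,8 \right)} = 4 \cdot 0 \left(2 - 8 \left(-5\right)\right) = 0 \left(2 + 40\right) = 0 \cdot 42 = 0$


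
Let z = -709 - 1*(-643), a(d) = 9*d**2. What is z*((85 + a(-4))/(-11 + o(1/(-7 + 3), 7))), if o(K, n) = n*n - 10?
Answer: -7557/14 ≈ -539.79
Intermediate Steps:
o(K, n) = -10 + n**2 (o(K, n) = n**2 - 10 = -10 + n**2)
z = -66 (z = -709 + 643 = -66)
z*((85 + a(-4))/(-11 + o(1/(-7 + 3), 7))) = -66*(85 + 9*(-4)**2)/(-11 + (-10 + 7**2)) = -66*(85 + 9*16)/(-11 + (-10 + 49)) = -66*(85 + 144)/(-11 + 39) = -15114/28 = -66*229/28 = -7557/14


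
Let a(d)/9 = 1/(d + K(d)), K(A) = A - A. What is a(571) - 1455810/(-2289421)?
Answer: 851872299/1307259391 ≈ 0.65165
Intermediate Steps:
K(A) = 0
a(d) = 9/d (a(d) = 9/(d + 0) = 9/d)
a(571) - 1455810/(-2289421) = 9/571 - 1455810/(-2289421) = 9*(1/571) - 1455810*(-1)/2289421 = 9/571 - 1*(-1455810/2289421) = 9/571 + 1455810/2289421 = 851872299/1307259391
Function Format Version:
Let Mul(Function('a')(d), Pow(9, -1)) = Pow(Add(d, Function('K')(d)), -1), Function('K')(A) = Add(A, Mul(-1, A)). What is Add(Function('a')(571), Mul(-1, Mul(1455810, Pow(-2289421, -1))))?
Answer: Rational(851872299, 1307259391) ≈ 0.65165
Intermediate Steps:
Function('K')(A) = 0
Function('a')(d) = Mul(9, Pow(d, -1)) (Function('a')(d) = Mul(9, Pow(Add(d, 0), -1)) = Mul(9, Pow(d, -1)))
Add(Function('a')(571), Mul(-1, Mul(1455810, Pow(-2289421, -1)))) = Add(Mul(9, Pow(571, -1)), Mul(-1, Mul(1455810, Pow(-2289421, -1)))) = Add(Mul(9, Rational(1, 571)), Mul(-1, Mul(1455810, Rational(-1, 2289421)))) = Add(Rational(9, 571), Mul(-1, Rational(-1455810, 2289421))) = Add(Rational(9, 571), Rational(1455810, 2289421)) = Rational(851872299, 1307259391)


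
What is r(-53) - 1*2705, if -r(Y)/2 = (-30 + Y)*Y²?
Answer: 463589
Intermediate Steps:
r(Y) = -2*Y²*(-30 + Y) (r(Y) = -2*(-30 + Y)*Y² = -2*Y²*(-30 + Y))
r(-53) - 1*2705 = 2*(-53)²*(30 - 1*(-53)) - 1*2705 = 2*2809*(30 + 53) - 2705 = 2*2809*83 - 2705 = 466294 - 2705 = 463589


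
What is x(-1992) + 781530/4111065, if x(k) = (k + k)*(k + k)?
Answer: 4350125126278/274071 ≈ 1.5872e+7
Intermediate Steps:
x(k) = 4*k**2 (x(k) = (2*k)*(2*k) = 4*k**2)
x(-1992) + 781530/4111065 = 4*(-1992)**2 + 781530/4111065 = 4*3968064 + 781530*(1/4111065) = 15872256 + 52102/274071 = 4350125126278/274071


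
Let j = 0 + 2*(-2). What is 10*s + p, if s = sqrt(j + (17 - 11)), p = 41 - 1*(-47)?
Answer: 88 + 10*sqrt(2) ≈ 102.14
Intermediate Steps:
j = -4 (j = 0 - 4 = -4)
p = 88 (p = 41 + 47 = 88)
s = sqrt(2) (s = sqrt(-4 + (17 - 11)) = sqrt(-4 + 6) = sqrt(2) ≈ 1.4142)
10*s + p = 10*sqrt(2) + 88 = 88 + 10*sqrt(2)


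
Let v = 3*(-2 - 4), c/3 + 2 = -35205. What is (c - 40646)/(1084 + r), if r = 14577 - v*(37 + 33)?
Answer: -146267/16921 ≈ -8.6441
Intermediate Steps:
c = -105621 (c = -6 + 3*(-35205) = -6 - 105615 = -105621)
v = -18 (v = 3*(-6) = -18)
r = 15837 (r = 14577 - (-18)*(37 + 33) = 14577 - (-18)*70 = 14577 - 1*(-1260) = 14577 + 1260 = 15837)
(c - 40646)/(1084 + r) = (-105621 - 40646)/(1084 + 15837) = -146267/16921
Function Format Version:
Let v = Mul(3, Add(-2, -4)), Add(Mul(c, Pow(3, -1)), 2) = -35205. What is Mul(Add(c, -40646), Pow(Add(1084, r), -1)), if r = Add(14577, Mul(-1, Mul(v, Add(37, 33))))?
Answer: Rational(-146267, 16921) ≈ -8.6441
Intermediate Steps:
c = -105621 (c = Add(-6, Mul(3, -35205)) = Add(-6, -105615) = -105621)
v = -18 (v = Mul(3, -6) = -18)
r = 15837 (r = Add(14577, Mul(-1, Mul(-18, Add(37, 33)))) = Add(14577, Mul(-1, Mul(-18, 70))) = Add(14577, Mul(-1, -1260)) = Add(14577, 1260) = 15837)
Mul(Add(c, -40646), Pow(Add(1084, r), -1)) = Mul(Add(-105621, -40646), Pow(Add(1084, 15837), -1)) = Mul(-146267, Pow(16921, -1)) = Mul(-146267, Rational(1, 16921)) = Rational(-146267, 16921)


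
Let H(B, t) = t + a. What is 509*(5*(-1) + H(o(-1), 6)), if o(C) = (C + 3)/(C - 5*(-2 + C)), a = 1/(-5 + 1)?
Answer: 1527/4 ≈ 381.75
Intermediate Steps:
a = -1/4 (a = 1/(-4) = -1/4 ≈ -0.25000)
o(C) = (3 + C)/(10 - 4*C) (o(C) = (3 + C)/(C + (10 - 5*C)) = (3 + C)/(10 - 4*C))
H(B, t) = -1/4 + t (H(B, t) = t - 1/4 = -1/4 + t)
509*(5*(-1) + H(o(-1), 6)) = 509*(5*(-1) + (-1/4 + 6)) = 509*(-5 + 23/4) = 509*(3/4) = 1527/4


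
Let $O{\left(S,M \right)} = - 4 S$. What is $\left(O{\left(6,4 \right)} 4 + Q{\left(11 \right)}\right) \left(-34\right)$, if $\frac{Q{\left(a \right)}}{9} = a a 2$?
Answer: $-70788$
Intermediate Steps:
$Q{\left(a \right)} = 18 a^{2}$ ($Q{\left(a \right)} = 9 a a 2 = 9 a^{2} \cdot 2 = 9 \cdot 2 a^{2} = 18 a^{2}$)
$\left(O{\left(6,4 \right)} 4 + Q{\left(11 \right)}\right) \left(-34\right) = \left(\left(-4\right) 6 \cdot 4 + 18 \cdot 11^{2}\right) \left(-34\right) = \left(\left(-24\right) 4 + 18 \cdot 121\right) \left(-34\right) = \left(-96 + 2178\right) \left(-34\right) = 2082 \left(-34\right) = -70788$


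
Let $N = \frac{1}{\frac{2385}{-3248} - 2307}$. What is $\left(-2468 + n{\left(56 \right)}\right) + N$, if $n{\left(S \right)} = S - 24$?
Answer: $- \frac{18259092404}{7495521} \approx -2436.0$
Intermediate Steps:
$n{\left(S \right)} = -24 + S$ ($n{\left(S \right)} = S - 24 = -24 + S$)
$N = - \frac{3248}{7495521}$ ($N = \frac{1}{2385 \left(- \frac{1}{3248}\right) - 2307} = \frac{1}{- \frac{2385}{3248} - 2307} = \frac{1}{- \frac{7495521}{3248}} = - \frac{3248}{7495521} \approx -0.00043333$)
$\left(-2468 + n{\left(56 \right)}\right) + N = \left(-2468 + \left(-24 + 56\right)\right) - \frac{3248}{7495521} = \left(-2468 + 32\right) - \frac{3248}{7495521} = -2436 - \frac{3248}{7495521} = - \frac{18259092404}{7495521}$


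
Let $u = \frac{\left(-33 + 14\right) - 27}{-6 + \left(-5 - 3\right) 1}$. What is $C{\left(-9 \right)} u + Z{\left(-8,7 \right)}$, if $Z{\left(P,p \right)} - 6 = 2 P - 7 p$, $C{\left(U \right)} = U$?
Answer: $- \frac{620}{7} \approx -88.571$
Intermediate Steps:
$Z{\left(P,p \right)} = 6 - 7 p + 2 P$ ($Z{\left(P,p \right)} = 6 + \left(2 P - 7 p\right) = 6 + \left(- 7 p + 2 P\right) = 6 - 7 p + 2 P$)
$u = \frac{23}{7}$ ($u = \frac{-19 - 27}{-6 - 8} = - \frac{46}{-6 - 8} = - \frac{46}{-14} = \left(-46\right) \left(- \frac{1}{14}\right) = \frac{23}{7} \approx 3.2857$)
$C{\left(-9 \right)} u + Z{\left(-8,7 \right)} = \left(-9\right) \frac{23}{7} + \left(6 - 49 + 2 \left(-8\right)\right) = - \frac{207}{7} - 59 = - \frac{620}{7}$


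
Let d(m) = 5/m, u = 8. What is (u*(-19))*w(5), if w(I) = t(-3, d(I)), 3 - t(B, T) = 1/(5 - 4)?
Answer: -304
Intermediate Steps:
t(B, T) = 2 (t(B, T) = 3 - 1/(5 - 4) = 3 - 1/1 = 3 - 1*1 = 3 - 1 = 2)
w(I) = 2
(u*(-19))*w(5) = (8*(-19))*2 = -152*2 = -304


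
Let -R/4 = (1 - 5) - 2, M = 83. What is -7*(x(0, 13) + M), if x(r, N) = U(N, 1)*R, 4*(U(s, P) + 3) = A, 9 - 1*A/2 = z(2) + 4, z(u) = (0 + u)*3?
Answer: 7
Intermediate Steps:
z(u) = 3*u (z(u) = u*3 = 3*u)
A = -2 (A = 18 - 2*(3*2 + 4) = 18 - 2*(6 + 4) = 18 - 2*10 = 18 - 20 = -2)
U(s, P) = -7/2 (U(s, P) = -3 + (¼)*(-2) = -3 - ½ = -7/2)
R = 24 (R = -4*((1 - 5) - 2) = -4*(-4 - 2) = -4*(-6) = 24)
x(r, N) = -84 (x(r, N) = -7/2*24 = -84)
-7*(x(0, 13) + M) = -7*(-84 + 83) = -7*(-1) = 7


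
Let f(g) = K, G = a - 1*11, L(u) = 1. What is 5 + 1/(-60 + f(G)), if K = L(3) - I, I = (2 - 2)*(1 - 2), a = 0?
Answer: 294/59 ≈ 4.9830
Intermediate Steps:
I = 0 (I = 0*(-1) = 0)
G = -11 (G = 0 - 1*11 = 0 - 11 = -11)
K = 1 (K = 1 - 1*0 = 1 + 0 = 1)
f(g) = 1
5 + 1/(-60 + f(G)) = 5 + 1/(-60 + 1) = 5 + 1/(-59) = 5 - 1/59 = 294/59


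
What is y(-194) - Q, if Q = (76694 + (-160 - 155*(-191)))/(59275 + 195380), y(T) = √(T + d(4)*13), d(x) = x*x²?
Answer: -106139/254655 + √638 ≈ 24.842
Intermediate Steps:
d(x) = x³
y(T) = √(832 + T) (y(T) = √(T + 4³*13) = √(T + 64*13) = √(T + 832) = √(832 + T))
Q = 106139/254655 (Q = (76694 + (-160 + 29605))/254655 = (76694 + 29445)*(1/254655) = 106139*(1/254655) = 106139/254655 ≈ 0.41680)
y(-194) - Q = √(832 - 194) - 1*106139/254655 = √638 - 106139/254655 = -106139/254655 + √638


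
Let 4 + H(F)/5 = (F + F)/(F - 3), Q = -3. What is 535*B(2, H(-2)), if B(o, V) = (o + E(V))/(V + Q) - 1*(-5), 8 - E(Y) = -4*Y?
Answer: 79715/19 ≈ 4195.5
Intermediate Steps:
H(F) = -20 + 10*F/(-3 + F) (H(F) = -20 + 5*((F + F)/(F - 3)) = -20 + 5*((2*F)/(-3 + F)) = -20 + 5*(2*F/(-3 + F)) = -20 + 10*F/(-3 + F))
E(Y) = 8 + 4*Y (E(Y) = 8 - (-4)*Y = 8 + 4*Y)
B(o, V) = 5 + (8 + o + 4*V)/(-3 + V) (B(o, V) = (o + (8 + 4*V))/(V - 3) - 1*(-5) = (8 + o + 4*V)/(-3 + V) + 5 = 5 + (8 + o + 4*V)/(-3 + V))
535*B(2, H(-2)) = 535*((-7 + 2 + 9*(10*(6 - 1*(-2))/(-3 - 2)))/(-3 + 10*(6 - 1*(-2))/(-3 - 2))) = 535*((-7 + 2 + 9*(10*(6 + 2)/(-5)))/(-3 + 10*(6 + 2)/(-5))) = 535*((-7 + 2 + 9*(10*(-⅕)*8))/(-3 + 10*(-⅕)*8)) = 535*((-7 + 2 + 9*(-16))/(-3 - 16)) = 535*((-7 + 2 - 144)/(-19)) = 535*(-1/19*(-149)) = 535*(149/19) = 79715/19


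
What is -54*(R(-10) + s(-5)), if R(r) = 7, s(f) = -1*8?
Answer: 54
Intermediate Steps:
s(f) = -8
-54*(R(-10) + s(-5)) = -54*(7 - 8) = -54*(-1) = 54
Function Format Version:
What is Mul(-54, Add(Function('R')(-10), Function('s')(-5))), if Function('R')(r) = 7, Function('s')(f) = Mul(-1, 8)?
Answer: 54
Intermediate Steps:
Function('s')(f) = -8
Mul(-54, Add(Function('R')(-10), Function('s')(-5))) = Mul(-54, Add(7, -8)) = Mul(-54, -1) = 54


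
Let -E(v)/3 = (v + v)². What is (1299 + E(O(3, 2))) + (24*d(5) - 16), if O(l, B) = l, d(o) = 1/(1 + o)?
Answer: 1179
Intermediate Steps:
E(v) = -12*v² (E(v) = -3*(v + v)² = -3*4*v² = -12*v²)
(1299 + E(O(3, 2))) + (24*d(5) - 16) = (1299 - 12*3²) + (24/(1 + 5) - 16) = (1299 - 12*9) + (24/6 - 16) = (1299 - 108) + (24*(⅙) - 16) = 1191 + (4 - 16) = 1191 - 12 = 1179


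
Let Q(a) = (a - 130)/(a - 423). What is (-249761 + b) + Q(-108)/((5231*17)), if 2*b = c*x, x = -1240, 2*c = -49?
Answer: -651558718417/2777661 ≈ -2.3457e+5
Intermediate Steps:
c = -49/2 (c = (½)*(-49) = -49/2 ≈ -24.500)
Q(a) = (-130 + a)/(-423 + a)
b = 15190 (b = (-49/2*(-1240))/2 = (½)*30380 = 15190)
(-249761 + b) + Q(-108)/((5231*17)) = (-249761 + 15190) + ((-130 - 108)/(-423 - 108))/((5231*17)) = -234571 + (-238/(-531))/88927 = -234571 - 1/531*(-238)*(1/88927) = -234571 + (238/531)*(1/88927) = -234571 + 14/2777661 = -651558718417/2777661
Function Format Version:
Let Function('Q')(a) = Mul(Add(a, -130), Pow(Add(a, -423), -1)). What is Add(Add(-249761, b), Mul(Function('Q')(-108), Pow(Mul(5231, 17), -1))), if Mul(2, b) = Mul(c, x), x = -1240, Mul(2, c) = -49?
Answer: Rational(-651558718417, 2777661) ≈ -2.3457e+5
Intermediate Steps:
c = Rational(-49, 2) (c = Mul(Rational(1, 2), -49) = Rational(-49, 2) ≈ -24.500)
Function('Q')(a) = Mul(Pow(Add(-423, a), -1), Add(-130, a)) (Function('Q')(a) = Mul(Add(-130, a), Pow(Add(-423, a), -1)) = Mul(Pow(Add(-423, a), -1), Add(-130, a)))
b = 15190 (b = Mul(Rational(1, 2), Mul(Rational(-49, 2), -1240)) = Mul(Rational(1, 2), 30380) = 15190)
Add(Add(-249761, b), Mul(Function('Q')(-108), Pow(Mul(5231, 17), -1))) = Add(Add(-249761, 15190), Mul(Mul(Pow(Add(-423, -108), -1), Add(-130, -108)), Pow(Mul(5231, 17), -1))) = Add(-234571, Mul(Mul(Pow(-531, -1), -238), Pow(88927, -1))) = Add(-234571, Mul(Mul(Rational(-1, 531), -238), Rational(1, 88927))) = Add(-234571, Mul(Rational(238, 531), Rational(1, 88927))) = Add(-234571, Rational(14, 2777661)) = Rational(-651558718417, 2777661)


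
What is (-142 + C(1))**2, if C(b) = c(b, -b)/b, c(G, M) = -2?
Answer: 20736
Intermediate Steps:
C(b) = -2/b
(-142 + C(1))**2 = (-142 - 2/1)**2 = (-142 - 2*1)**2 = (-142 - 2)**2 = (-144)**2 = 20736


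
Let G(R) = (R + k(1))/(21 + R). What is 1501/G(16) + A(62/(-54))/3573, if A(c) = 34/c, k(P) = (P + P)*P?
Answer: 683492023/221526 ≈ 3085.4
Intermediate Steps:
k(P) = 2*P**2 (k(P) = (2*P)*P = 2*P**2)
G(R) = (2 + R)/(21 + R) (G(R) = (R + 2*1**2)/(21 + R) = (R + 2*1)/(21 + R) = (R + 2)/(21 + R) = (2 + R)/(21 + R))
1501/G(16) + A(62/(-54))/3573 = 1501/(((2 + 16)/(21 + 16))) + (34/((62/(-54))))/3573 = 1501/((18/37)) + (34/((62*(-1/54))))*(1/3573) = 1501/(((1/37)*18)) + (34/(-31/27))*(1/3573) = 1501/(18/37) + (34*(-27/31))*(1/3573) = 1501*(37/18) - 918/31*1/3573 = 55537/18 - 102/12307 = 683492023/221526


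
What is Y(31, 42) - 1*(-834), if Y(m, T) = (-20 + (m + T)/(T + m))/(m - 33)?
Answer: 1687/2 ≈ 843.50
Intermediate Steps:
Y(m, T) = -19/(-33 + m) (Y(m, T) = (-20 + (T + m)/(T + m))/(-33 + m) = (-20 + 1)/(-33 + m) = -19/(-33 + m))
Y(31, 42) - 1*(-834) = -19/(-33 + 31) - 1*(-834) = -19/(-2) + 834 = -19*(-1/2) + 834 = 19/2 + 834 = 1687/2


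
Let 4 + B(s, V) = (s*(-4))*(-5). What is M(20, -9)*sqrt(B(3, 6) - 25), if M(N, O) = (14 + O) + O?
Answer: -4*sqrt(31) ≈ -22.271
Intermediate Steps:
B(s, V) = -4 + 20*s (B(s, V) = -4 + (s*(-4))*(-5) = -4 - 4*s*(-5) = -4 + 20*s)
M(N, O) = 14 + 2*O
M(20, -9)*sqrt(B(3, 6) - 25) = (14 + 2*(-9))*sqrt((-4 + 20*3) - 25) = (14 - 18)*sqrt((-4 + 60) - 25) = -4*sqrt(56 - 25) = -4*sqrt(31)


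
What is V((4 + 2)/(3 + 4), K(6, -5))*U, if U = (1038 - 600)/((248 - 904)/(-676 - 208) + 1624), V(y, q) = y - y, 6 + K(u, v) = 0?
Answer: 0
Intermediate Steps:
K(u, v) = -6 (K(u, v) = -6 + 0 = -6)
V(y, q) = 0
U = 48399/179534 (U = 438/(-656/(-884) + 1624) = 438/(-656*(-1/884) + 1624) = 438/(164/221 + 1624) = 438/(359068/221) = 438*(221/359068) = 48399/179534 ≈ 0.26958)
V((4 + 2)/(3 + 4), K(6, -5))*U = 0*(48399/179534) = 0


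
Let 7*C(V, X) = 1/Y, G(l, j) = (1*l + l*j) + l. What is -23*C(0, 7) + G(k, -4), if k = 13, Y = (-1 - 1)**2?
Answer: -751/28 ≈ -26.821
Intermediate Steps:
Y = 4 (Y = (-2)**2 = 4)
G(l, j) = 2*l + j*l (G(l, j) = (l + j*l) + l = 2*l + j*l)
C(V, X) = 1/28 (C(V, X) = (1/7)/4 = (1/7)*(1/4) = 1/28)
-23*C(0, 7) + G(k, -4) = -23*1/28 + 13*(2 - 4) = -23/28 + 13*(-2) = -23/28 - 26 = -751/28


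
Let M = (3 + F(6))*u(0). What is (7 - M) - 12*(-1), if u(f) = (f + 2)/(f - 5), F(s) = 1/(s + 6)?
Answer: 607/30 ≈ 20.233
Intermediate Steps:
F(s) = 1/(6 + s)
u(f) = (2 + f)/(-5 + f)
M = -37/30 (M = (3 + 1/(6 + 6))*((2 + 0)/(-5 + 0)) = (3 + 1/12)*(2/(-5)) = (3 + 1/12)*(-⅕*2) = (37/12)*(-⅖) = -37/30 ≈ -1.2333)
(7 - M) - 12*(-1) = (7 - 1*(-37/30)) - 12*(-1) = (7 + 37/30) + 12 = 247/30 + 12 = 607/30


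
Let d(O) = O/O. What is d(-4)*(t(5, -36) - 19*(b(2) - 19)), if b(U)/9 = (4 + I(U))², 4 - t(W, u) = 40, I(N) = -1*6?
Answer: -359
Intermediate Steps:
I(N) = -6
t(W, u) = -36 (t(W, u) = 4 - 1*40 = 4 - 40 = -36)
b(U) = 36 (b(U) = 9*(4 - 6)² = 9*(-2)² = 9*4 = 36)
d(O) = 1
d(-4)*(t(5, -36) - 19*(b(2) - 19)) = 1*(-36 - 19*(36 - 19)) = 1*(-36 - 19*17) = 1*(-36 - 323) = 1*(-359) = -359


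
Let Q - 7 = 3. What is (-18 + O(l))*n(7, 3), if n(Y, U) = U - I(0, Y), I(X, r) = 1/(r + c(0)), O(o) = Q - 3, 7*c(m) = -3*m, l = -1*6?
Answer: -220/7 ≈ -31.429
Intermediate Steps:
Q = 10 (Q = 7 + 3 = 10)
l = -6
c(m) = -3*m/7 (c(m) = (-3*m)/7 = -3*m/7)
O(o) = 7 (O(o) = 10 - 3 = 7)
I(X, r) = 1/r (I(X, r) = 1/(r - 3/7*0) = 1/(r + 0) = 1/r)
n(Y, U) = U - 1/Y
(-18 + O(l))*n(7, 3) = (-18 + 7)*(3 - 1/7) = -11*(3 - 1*1/7) = -11*(3 - 1/7) = -11*20/7 = -220/7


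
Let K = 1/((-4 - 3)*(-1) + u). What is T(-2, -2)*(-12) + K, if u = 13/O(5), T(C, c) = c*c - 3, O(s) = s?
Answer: -571/48 ≈ -11.896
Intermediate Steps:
T(C, c) = -3 + c**2 (T(C, c) = c**2 - 3 = -3 + c**2)
u = 13/5 ≈ 2.6000
K = 5/48 (K = 1/((-4 - 3)*(-1) + 13/5) = 1/(-7*(-1) + 13/5) = 1/(7 + 13/5) = 1/(48/5) = 5/48 ≈ 0.10417)
T(-2, -2)*(-12) + K = (-3 + (-2)**2)*(-12) + 5/48 = (-3 + 4)*(-12) + 5/48 = 1*(-12) + 5/48 = -12 + 5/48 = -571/48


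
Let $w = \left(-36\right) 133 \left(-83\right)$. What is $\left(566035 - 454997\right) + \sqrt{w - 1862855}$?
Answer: $111038 + i \sqrt{1465451} \approx 1.1104 \cdot 10^{5} + 1210.6 i$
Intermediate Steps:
$w = 397404$ ($w = \left(-4788\right) \left(-83\right) = 397404$)
$\left(566035 - 454997\right) + \sqrt{w - 1862855} = \left(566035 - 454997\right) + \sqrt{397404 - 1862855} = 111038 + \sqrt{-1465451} = 111038 + i \sqrt{1465451}$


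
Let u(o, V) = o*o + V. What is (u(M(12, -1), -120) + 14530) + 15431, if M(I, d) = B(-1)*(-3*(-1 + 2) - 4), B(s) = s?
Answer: 29890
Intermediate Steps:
M(I, d) = 7 (M(I, d) = -(-3*(-1 + 2) - 4) = -(-3*1 - 4) = -(-3 - 4) = -1*(-7) = 7)
u(o, V) = V + o² (u(o, V) = o² + V = V + o²)
(u(M(12, -1), -120) + 14530) + 15431 = ((-120 + 7²) + 14530) + 15431 = ((-120 + 49) + 14530) + 15431 = (-71 + 14530) + 15431 = 14459 + 15431 = 29890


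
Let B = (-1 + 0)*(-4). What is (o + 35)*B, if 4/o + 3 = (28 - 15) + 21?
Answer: 4356/31 ≈ 140.52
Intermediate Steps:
B = 4 (B = -1*(-4) = 4)
o = 4/31 (o = 4/(-3 + ((28 - 15) + 21)) = 4/(-3 + (13 + 21)) = 4/(-3 + 34) = 4/31 ≈ 0.12903)
(o + 35)*B = (4/31 + 35)*4 = (1089/31)*4 = 4356/31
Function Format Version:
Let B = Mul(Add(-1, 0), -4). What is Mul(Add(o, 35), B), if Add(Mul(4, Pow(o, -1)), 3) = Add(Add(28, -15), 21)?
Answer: Rational(4356, 31) ≈ 140.52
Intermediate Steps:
B = 4 (B = Mul(-1, -4) = 4)
o = Rational(4, 31) (o = Mul(4, Pow(Add(-3, Add(Add(28, -15), 21)), -1)) = Mul(4, Pow(Add(-3, Add(13, 21)), -1)) = Mul(4, Pow(Add(-3, 34), -1)) = Mul(4, Pow(31, -1)) = Mul(4, Rational(1, 31)) = Rational(4, 31) ≈ 0.12903)
Mul(Add(o, 35), B) = Mul(Add(Rational(4, 31), 35), 4) = Mul(Rational(1089, 31), 4) = Rational(4356, 31)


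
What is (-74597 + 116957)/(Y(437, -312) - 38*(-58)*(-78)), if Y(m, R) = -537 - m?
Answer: -21180/86443 ≈ -0.24502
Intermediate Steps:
(-74597 + 116957)/(Y(437, -312) - 38*(-58)*(-78)) = (-74597 + 116957)/((-537 - 1*437) - 38*(-58)*(-78)) = 42360/((-537 - 437) + 2204*(-78)) = 42360/(-974 - 171912) = 42360/(-172886) = 42360*(-1/172886) = -21180/86443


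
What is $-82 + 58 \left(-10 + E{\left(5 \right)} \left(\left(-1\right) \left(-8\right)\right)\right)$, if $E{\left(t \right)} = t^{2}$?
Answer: $10938$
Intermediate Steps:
$-82 + 58 \left(-10 + E{\left(5 \right)} \left(\left(-1\right) \left(-8\right)\right)\right) = -82 + 58 \left(-10 + 5^{2} \left(\left(-1\right) \left(-8\right)\right)\right) = -82 + 58 \left(-10 + 25 \cdot 8\right) = -82 + 58 \left(-10 + 200\right) = -82 + 58 \cdot 190 = -82 + 11020 = 10938$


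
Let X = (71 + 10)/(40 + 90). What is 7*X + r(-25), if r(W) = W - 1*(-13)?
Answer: -993/130 ≈ -7.6385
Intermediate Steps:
X = 81/130 ≈ 0.62308
r(W) = 13 + W (r(W) = W + 13 = 13 + W)
7*X + r(-25) = 7*(81/130) + (13 - 25) = 567/130 - 12 = -993/130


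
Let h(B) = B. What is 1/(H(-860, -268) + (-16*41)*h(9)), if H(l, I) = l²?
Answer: 1/733696 ≈ 1.3630e-6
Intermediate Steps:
1/(H(-860, -268) + (-16*41)*h(9)) = 1/((-860)² - 16*41*9) = 1/(739600 - 656*9) = 1/(739600 - 5904) = 1/733696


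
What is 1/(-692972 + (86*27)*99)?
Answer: -1/463094 ≈ -2.1594e-6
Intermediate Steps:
1/(-692972 + (86*27)*99) = 1/(-692972 + 2322*99) = 1/(-692972 + 229878) = 1/(-463094) = -1/463094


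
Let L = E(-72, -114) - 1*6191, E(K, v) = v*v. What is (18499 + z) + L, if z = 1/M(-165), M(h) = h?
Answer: 4175159/165 ≈ 25304.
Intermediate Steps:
E(K, v) = v**2
z = -1/165 (z = 1/(-165) = -1/165 ≈ -0.0060606)
L = 6805 (L = (-114)**2 - 1*6191 = 12996 - 6191 = 6805)
(18499 + z) + L = (18499 - 1/165) + 6805 = 3052334/165 + 6805 = 4175159/165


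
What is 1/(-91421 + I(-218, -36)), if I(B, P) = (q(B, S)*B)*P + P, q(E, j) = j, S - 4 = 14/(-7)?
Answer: -1/75761 ≈ -1.3199e-5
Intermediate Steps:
S = 2 (S = 4 + 14/(-7) = 4 + 14*(-1/7) = 4 - 2 = 2)
I(B, P) = P + 2*B*P (I(B, P) = (2*B)*P + P = 2*B*P + P = P + 2*B*P)
1/(-91421 + I(-218, -36)) = 1/(-91421 - 36*(1 + 2*(-218))) = 1/(-91421 - 36*(1 - 436)) = 1/(-91421 - 36*(-435)) = 1/(-91421 + 15660) = 1/(-75761) = -1/75761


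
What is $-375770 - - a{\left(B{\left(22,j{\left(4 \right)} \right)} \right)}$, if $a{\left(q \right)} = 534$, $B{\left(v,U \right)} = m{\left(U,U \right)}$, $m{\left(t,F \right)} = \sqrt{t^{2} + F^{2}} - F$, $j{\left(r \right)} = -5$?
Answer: $-375236$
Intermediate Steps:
$m{\left(t,F \right)} = \sqrt{F^{2} + t^{2}} - F$
$B{\left(v,U \right)} = - U + \sqrt{2} \sqrt{U^{2}}$ ($B{\left(v,U \right)} = \sqrt{U^{2} + U^{2}} - U = \sqrt{2 U^{2}} - U = \sqrt{2} \sqrt{U^{2}} - U = - U + \sqrt{2} \sqrt{U^{2}}$)
$-375770 - - a{\left(B{\left(22,j{\left(4 \right)} \right)} \right)} = -375770 - \left(-1\right) 534 = -375770 - -534 = -375770 + 534 = -375236$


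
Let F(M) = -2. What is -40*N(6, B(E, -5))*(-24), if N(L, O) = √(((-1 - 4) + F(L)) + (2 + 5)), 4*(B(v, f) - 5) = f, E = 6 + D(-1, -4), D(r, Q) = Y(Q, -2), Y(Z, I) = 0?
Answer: 0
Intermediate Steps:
D(r, Q) = 0
E = 6 (E = 6 + 0 = 6)
B(v, f) = 5 + f/4
N(L, O) = 0 (N(L, O) = √(((-1 - 4) - 2) + (2 + 5)) = √((-5 - 2) + 7) = √(-7 + 7) = √0 = 0)
-40*N(6, B(E, -5))*(-24) = -40*0*(-24) = 0*(-24) = 0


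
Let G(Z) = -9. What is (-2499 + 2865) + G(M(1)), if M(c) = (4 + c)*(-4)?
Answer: 357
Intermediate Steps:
M(c) = -16 - 4*c
(-2499 + 2865) + G(M(1)) = (-2499 + 2865) - 9 = 366 - 9 = 357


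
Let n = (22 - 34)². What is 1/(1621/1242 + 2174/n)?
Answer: 4968/81487 ≈ 0.060967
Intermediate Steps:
n = 144 (n = (-12)² = 144)
1/(1621/1242 + 2174/n) = 1/(1621/1242 + 2174/144) = 1/(1621*(1/1242) + 2174*(1/144)) = 1/(1621/1242 + 1087/72) = 1/(81487/4968) = 4968/81487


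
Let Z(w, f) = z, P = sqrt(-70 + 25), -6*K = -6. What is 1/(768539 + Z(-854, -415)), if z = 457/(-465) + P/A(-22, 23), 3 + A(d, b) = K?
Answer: 664708531080/510853776504736861 + 1297350*I*sqrt(5)/510853776504736861 ≈ 1.3012e-6 + 5.6787e-12*I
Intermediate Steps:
K = 1 (K = -1/6*(-6) = 1)
A(d, b) = -2 (A(d, b) = -3 + 1 = -2)
P = 3*I*sqrt(5) (P = sqrt(-45) = 3*I*sqrt(5) ≈ 6.7082*I)
z = -457/465 - 3*I*sqrt(5)/2 (z = 457/(-465) + (3*I*sqrt(5))/(-2) = 457*(-1/465) + (3*I*sqrt(5))*(-1/2) = -457/465 - 3*I*sqrt(5)/2 ≈ -0.9828 - 3.3541*I)
Z(w, f) = -457/465 - 3*I*sqrt(5)/2
1/(768539 + Z(-854, -415)) = 1/(768539 + (-457/465 - 3*I*sqrt(5)/2)) = 1/(357370178/465 - 3*I*sqrt(5)/2)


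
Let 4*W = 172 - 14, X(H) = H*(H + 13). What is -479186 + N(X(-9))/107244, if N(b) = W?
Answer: -102779646689/214488 ≈ -4.7919e+5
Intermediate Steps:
X(H) = H*(13 + H)
W = 79/2 (W = (172 - 14)/4 = (¼)*158 = 79/2 ≈ 39.500)
N(b) = 79/2
-479186 + N(X(-9))/107244 = -479186 + (79/2)/107244 = -479186 + (79/2)*(1/107244) = -479186 + 79/214488 = -102779646689/214488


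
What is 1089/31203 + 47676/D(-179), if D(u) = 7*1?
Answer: 165293539/24269 ≈ 6810.9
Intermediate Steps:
D(u) = 7
1089/31203 + 47676/D(-179) = 1089/31203 + 47676/7 = 1089*(1/31203) + 47676*(1/7) = 121/3467 + 47676/7 = 165293539/24269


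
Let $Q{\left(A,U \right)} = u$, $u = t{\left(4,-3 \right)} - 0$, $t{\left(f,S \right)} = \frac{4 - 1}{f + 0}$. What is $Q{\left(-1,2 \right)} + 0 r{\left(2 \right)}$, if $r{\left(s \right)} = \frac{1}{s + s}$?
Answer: $\frac{3}{4} \approx 0.75$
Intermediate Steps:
$r{\left(s \right)} = \frac{1}{2 s}$
$t{\left(f,S \right)} = \frac{3}{f}$
$u = \frac{3}{4}$ ($u = \frac{3}{4} - 0 = 3 \cdot \frac{1}{4} + 0 = \frac{3}{4} + 0 = \frac{3}{4} \approx 0.75$)
$Q{\left(A,U \right)} = \frac{3}{4}$
$Q{\left(-1,2 \right)} + 0 r{\left(2 \right)} = \frac{3}{4} + 0 \frac{1}{2 \cdot 2} = \frac{3}{4} + 0 \cdot \frac{1}{2} \cdot \frac{1}{2} = \frac{3}{4} + 0 \cdot \frac{1}{4} = \frac{3}{4} + 0 = \frac{3}{4}$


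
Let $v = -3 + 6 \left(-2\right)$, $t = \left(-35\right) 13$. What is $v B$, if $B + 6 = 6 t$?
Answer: $41040$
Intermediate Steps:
$t = -455$
$B = -2736$ ($B = -6 + 6 \left(-455\right) = -6 - 2730 = -2736$)
$v = -15$ ($v = -3 - 12 = -15$)
$v B = \left(-15\right) \left(-2736\right) = 41040$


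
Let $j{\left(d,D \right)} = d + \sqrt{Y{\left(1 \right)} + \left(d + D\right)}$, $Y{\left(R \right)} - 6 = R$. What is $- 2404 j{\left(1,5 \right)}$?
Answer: $-2404 - 2404 \sqrt{13} \approx -11072.0$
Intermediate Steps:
$Y{\left(R \right)} = 6 + R$
$j{\left(d,D \right)} = d + \sqrt{7 + D + d}$ ($j{\left(d,D \right)} = d + \sqrt{\left(6 + 1\right) + \left(d + D\right)} = d + \sqrt{7 + \left(D + d\right)} = d + \sqrt{7 + D + d}$)
$- 2404 j{\left(1,5 \right)} = - 2404 \left(1 + \sqrt{7 + 5 + 1}\right) = - 2404 \left(1 + \sqrt{13}\right) = -2404 - 2404 \sqrt{13}$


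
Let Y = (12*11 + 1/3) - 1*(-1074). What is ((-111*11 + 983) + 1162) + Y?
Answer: 6391/3 ≈ 2130.3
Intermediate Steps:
Y = 3619/3 (Y = (132 + ⅓) + 1074 = 397/3 + 1074 = 3619/3 ≈ 1206.3)
((-111*11 + 983) + 1162) + Y = ((-111*11 + 983) + 1162) + 3619/3 = ((-1221 + 983) + 1162) + 3619/3 = (-238 + 1162) + 3619/3 = 924 + 3619/3 = 6391/3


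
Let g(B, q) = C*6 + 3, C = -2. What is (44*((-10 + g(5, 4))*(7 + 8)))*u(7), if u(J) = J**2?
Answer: -614460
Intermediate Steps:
g(B, q) = -9 (g(B, q) = -2*6 + 3 = -12 + 3 = -9)
(44*((-10 + g(5, 4))*(7 + 8)))*u(7) = (44*((-10 - 9)*(7 + 8)))*7**2 = (44*(-19*15))*49 = (44*(-285))*49 = -12540*49 = -614460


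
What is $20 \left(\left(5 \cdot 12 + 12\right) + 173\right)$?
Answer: $4900$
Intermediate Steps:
$20 \left(\left(5 \cdot 12 + 12\right) + 173\right) = 20 \left(\left(60 + 12\right) + 173\right) = 20 \left(72 + 173\right) = 20 \cdot 245 = 4900$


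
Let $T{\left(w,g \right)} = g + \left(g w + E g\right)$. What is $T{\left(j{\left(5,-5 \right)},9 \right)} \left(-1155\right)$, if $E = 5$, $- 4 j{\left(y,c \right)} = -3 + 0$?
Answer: $- \frac{280665}{4} \approx -70166.0$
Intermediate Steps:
$j{\left(y,c \right)} = \frac{3}{4}$ ($j{\left(y,c \right)} = - \frac{-3 + 0}{4} = \left(- \frac{1}{4}\right) \left(-3\right) = \frac{3}{4}$)
$T{\left(w,g \right)} = 6 g + g w$ ($T{\left(w,g \right)} = g + \left(g w + 5 g\right) = g + \left(5 g + g w\right) = 6 g + g w$)
$T{\left(j{\left(5,-5 \right)},9 \right)} \left(-1155\right) = 9 \left(6 + \frac{3}{4}\right) \left(-1155\right) = 9 \cdot \frac{27}{4} \left(-1155\right) = \frac{243}{4} \left(-1155\right) = - \frac{280665}{4}$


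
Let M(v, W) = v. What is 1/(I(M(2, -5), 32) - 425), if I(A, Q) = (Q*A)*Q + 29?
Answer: 1/1652 ≈ 0.00060533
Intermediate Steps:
I(A, Q) = 29 + A*Q**2 (I(A, Q) = (A*Q)*Q + 29 = A*Q**2 + 29 = 29 + A*Q**2)
1/(I(M(2, -5), 32) - 425) = 1/((29 + 2*32**2) - 425) = 1/((29 + 2*1024) - 425) = 1/((29 + 2048) - 425) = 1/(2077 - 425) = 1/1652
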